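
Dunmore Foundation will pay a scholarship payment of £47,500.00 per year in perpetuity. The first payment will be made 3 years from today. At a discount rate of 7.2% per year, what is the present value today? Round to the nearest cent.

£574078.84

Value at end of year 2: C / r = £47,500.00 / 0.072 = £659,722.2222
Discount to today: PV = £659,722.2222 / (1 + 0.072)^2 = £659,722.2222 / 1.149184 = £574,078.84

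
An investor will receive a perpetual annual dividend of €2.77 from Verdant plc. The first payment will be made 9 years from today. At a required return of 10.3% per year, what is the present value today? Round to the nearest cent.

Value at end of year 8: C / r = €2.77 / 0.103 = €26.8932
Discount to today: PV = €26.8932 / (1 + 0.103)^8 = €26.8932 / 2.190807 = €12.28

€12.28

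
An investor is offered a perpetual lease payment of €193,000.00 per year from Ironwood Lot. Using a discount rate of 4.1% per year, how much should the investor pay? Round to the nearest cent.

€4707317.07

Level perpetuity: PV = C / r = €193,000.00 / 0.041 = €4,707,317.07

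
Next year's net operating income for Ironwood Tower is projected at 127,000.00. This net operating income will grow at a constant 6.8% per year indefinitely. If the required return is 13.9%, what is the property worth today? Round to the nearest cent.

1788732.39

Growing perpetuity: P = D₁ / (r − g) = 127,000.0000 / (0.139 − 0.068) = 1,788,732.39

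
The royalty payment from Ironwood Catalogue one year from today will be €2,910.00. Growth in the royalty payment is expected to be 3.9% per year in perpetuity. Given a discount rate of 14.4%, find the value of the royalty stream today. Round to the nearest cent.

Growing perpetuity: P = D₁ / (r − g) = €2,910.0000 / (0.144 − 0.039) = €27,714.29

€27714.29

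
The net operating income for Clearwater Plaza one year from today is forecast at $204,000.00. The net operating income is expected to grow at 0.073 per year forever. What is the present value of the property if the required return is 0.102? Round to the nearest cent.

$7034482.76

Growing perpetuity: P = D₁ / (r − g) = $204,000.0000 / (0.102 − 0.073) = $7,034,482.76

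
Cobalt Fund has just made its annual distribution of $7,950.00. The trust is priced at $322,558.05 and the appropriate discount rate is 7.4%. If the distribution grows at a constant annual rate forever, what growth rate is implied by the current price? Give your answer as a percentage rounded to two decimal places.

4.82%

P = D₀(1+g)/(r−g) ⇒ P(r−g) = D₀(1+g) ⇒ g(P+D₀) = P·r − D₀
g = (P·r − D₀)/(P + D₀) = ($322,558.05×0.074 − $7,950.00) / ($322,558.05 + $7,950.00) = 0.048166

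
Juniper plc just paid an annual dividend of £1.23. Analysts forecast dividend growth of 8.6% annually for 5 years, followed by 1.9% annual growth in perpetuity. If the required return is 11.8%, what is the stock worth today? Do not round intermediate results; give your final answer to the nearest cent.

D_1 = 1.33578
D_2 = 1.45066
D_3 = 1.57541
D_4 = 1.71090
D_5 = 1.85804
Terminal value at year 5: TV = D_5×(1+g_2)/(r−g_2) = 1.89334/0.099 = 19.12464
P_0 = D_1/(1+r)^1 + D_2/(1+r)^2 + D_3/(1+r)^3 + D_4/(1+r)^4 + D_5/(1+r)^5 + TV/(1+r)^5
    = 1.19479 + 1.16060 + 1.12738 + 1.09511 + 1.06376 + 10.94925 = 16.59089

£16.59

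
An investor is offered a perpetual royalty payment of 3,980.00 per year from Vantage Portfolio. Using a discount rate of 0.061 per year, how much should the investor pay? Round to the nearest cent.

Level perpetuity: PV = C / r = 3,980.00 / 0.061 = 65,245.90

65245.90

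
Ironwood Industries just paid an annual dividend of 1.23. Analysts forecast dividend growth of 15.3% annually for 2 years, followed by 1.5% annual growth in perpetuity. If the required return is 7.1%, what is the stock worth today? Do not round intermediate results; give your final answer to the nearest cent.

28.59

D_1 = 1.41819
D_2 = 1.63517
Terminal value at year 2: TV = D_2×(1+g_2)/(r−g_2) = 1.65970/0.056 = 29.63751
P_0 = D_1/(1+r)^1 + D_2/(1+r)^2 + TV/(1+r)^2
    = 1.32417 + 1.42556 + 25.83823 = 28.58796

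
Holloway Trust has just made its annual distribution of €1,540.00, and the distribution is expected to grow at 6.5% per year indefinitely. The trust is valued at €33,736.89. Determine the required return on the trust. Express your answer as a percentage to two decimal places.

D₁ = €1,540.00 × 1.065 = €1,640.1000
P = D₁/(r − g) ⇒ r = D₁/P + g = €1,640.1000/€33,736.89 + 0.065 = 0.048614 + 0.065 = 0.113614

11.36%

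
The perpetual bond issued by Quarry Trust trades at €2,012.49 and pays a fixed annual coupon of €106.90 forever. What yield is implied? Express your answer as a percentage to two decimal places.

5.31%

P = C/r ⇒ r = C/P = €106.90/€2,012.49 = 0.053118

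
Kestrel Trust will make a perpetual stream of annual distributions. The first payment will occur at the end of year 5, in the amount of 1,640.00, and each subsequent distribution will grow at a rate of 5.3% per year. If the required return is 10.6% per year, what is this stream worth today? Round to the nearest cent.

20679.85

Value at end of year 4: C₁ / (r − g) = 1,640.00 / (0.106 − 0.053) = 30,943.3962
Discount to today: PV = 30,943.3962 / (1 + 0.106)^4 = 30,943.3962 / 1.496306 = 20,679.85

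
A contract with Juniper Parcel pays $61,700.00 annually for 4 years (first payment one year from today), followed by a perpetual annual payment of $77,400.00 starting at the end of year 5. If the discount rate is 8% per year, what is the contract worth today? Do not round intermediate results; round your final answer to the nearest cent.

$915499.61

PV of 4-year annuity: $61,700.00 × [1 − (1+0.08)^−4] / 0.08 = 204358.22603
Perpetuity value at year 4: $77,400.00 / 0.08 = 967500.00000
PV of perpetuity: 967500.00000 / (1+0.08)^4 = 711141.38258
Total PV = 204358.22603 + 711141.38258 = 915499.60861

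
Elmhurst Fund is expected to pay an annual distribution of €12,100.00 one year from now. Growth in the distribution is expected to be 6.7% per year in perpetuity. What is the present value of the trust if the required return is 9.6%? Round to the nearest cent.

€417241.38

Growing perpetuity: P = D₁ / (r − g) = €12,100.0000 / (0.096 − 0.067) = €417,241.38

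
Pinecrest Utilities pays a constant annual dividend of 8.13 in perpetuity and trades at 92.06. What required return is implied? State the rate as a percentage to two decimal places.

8.83%

P = C/r ⇒ r = C/P = 8.13/92.06 = 0.088312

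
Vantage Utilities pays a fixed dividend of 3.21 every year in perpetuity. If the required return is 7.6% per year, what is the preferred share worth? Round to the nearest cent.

42.24

Level perpetuity: PV = C / r = 3.21 / 0.076 = 42.24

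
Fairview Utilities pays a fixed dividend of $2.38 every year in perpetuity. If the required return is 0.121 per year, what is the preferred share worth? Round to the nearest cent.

$19.67

Level perpetuity: PV = C / r = $2.38 / 0.121 = $19.67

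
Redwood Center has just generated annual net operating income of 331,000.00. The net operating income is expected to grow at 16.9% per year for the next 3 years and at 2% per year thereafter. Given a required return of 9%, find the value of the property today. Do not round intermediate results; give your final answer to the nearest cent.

D_1 = 386939.00000
D_2 = 452331.69100
D_3 = 528775.74678
Terminal value at year 3: TV = D_3×(1+g_2)/(r−g_2) = 539351.26171/0.07 = 7705018.02449
P_0 = D_1/(1+r)^1 + D_2/(1+r)^2 + D_3/(1+r)^3 + TV/(1+r)^3
    = 354989.90826 + 380718.53464 + 408311.89632 + 5949687.63209 = 7093707.97130

7093707.97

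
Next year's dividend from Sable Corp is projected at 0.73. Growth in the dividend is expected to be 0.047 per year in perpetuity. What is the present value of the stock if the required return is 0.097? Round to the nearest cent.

Growing perpetuity: P = D₁ / (r − g) = 0.7300 / (0.097 − 0.047) = 14.60

14.60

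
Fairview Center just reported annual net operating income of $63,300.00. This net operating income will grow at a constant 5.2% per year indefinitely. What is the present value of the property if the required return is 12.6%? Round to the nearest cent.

$899886.49

D₁ = D₀ × (1 + g) = $63,300.00 × 1.052 = $66,591.6000
Growing perpetuity: P = D₁ / (r − g) = $66,591.6000 / (0.126 − 0.052) = $899,886.49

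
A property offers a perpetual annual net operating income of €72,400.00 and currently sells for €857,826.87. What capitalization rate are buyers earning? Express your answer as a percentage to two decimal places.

8.44%

P = C/r ⇒ r = C/P = €72,400.00/€857,826.87 = 0.084399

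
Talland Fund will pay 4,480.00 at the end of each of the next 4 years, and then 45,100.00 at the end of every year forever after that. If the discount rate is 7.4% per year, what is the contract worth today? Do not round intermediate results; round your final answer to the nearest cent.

PV of 4-year annuity: 4,480.00 × [1 − (1+0.074)^−4] / 0.074 = 15038.67856
Perpetuity value at year 4: 45,100.00 / 0.074 = 609459.45946
PV of perpetuity: 609459.45946 / (1+0.074)^4 = 458065.61953
Total PV = 15038.67856 + 458065.61953 = 473104.29809

473104.30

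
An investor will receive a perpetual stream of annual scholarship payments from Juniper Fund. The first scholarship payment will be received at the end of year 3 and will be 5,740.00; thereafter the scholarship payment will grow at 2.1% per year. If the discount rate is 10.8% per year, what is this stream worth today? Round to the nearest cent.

53741.91

Value at end of year 2: C₁ / (r − g) = 5,740.00 / (0.108 − 0.021) = 65,977.0115
Discount to today: PV = 65,977.0115 / (1 + 0.108)^2 = 65,977.0115 / 1.227664 = 53,741.91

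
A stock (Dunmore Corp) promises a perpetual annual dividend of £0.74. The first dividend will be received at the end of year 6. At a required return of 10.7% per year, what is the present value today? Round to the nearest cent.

Value at end of year 5: C / r = £0.74 / 0.107 = £6.9159
Discount to today: PV = £6.9159 / (1 + 0.107)^5 = £6.9159 / 1.662410 = £4.16

£4.16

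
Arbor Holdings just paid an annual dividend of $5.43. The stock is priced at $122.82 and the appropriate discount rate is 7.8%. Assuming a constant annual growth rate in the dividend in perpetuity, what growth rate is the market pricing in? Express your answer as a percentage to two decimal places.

3.24%

P = D₀(1+g)/(r−g) ⇒ P(r−g) = D₀(1+g) ⇒ g(P+D₀) = P·r − D₀
g = (P·r − D₀)/(P + D₀) = ($122.82×0.078 − $5.43) / ($122.82 + $5.43) = 0.032358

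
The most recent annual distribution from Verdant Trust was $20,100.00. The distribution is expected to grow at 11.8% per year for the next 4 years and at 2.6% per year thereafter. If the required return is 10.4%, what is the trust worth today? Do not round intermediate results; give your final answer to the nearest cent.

D_1 = 22471.80000
D_2 = 25123.47240
D_3 = 28088.04214
D_4 = 31402.43112
Terminal value at year 4: TV = D_4×(1+g_2)/(r−g_2) = 32218.89433/0.078 = 413062.74776
P_0 = D_1/(1+r)^1 + D_2/(1+r)^2 + D_3/(1+r)^3 + D_4/(1+r)^4 + TV/(1+r)^4
    = 20354.89130 + 20613.01493 + 20874.41185 + 21139.12360 + 278060.77965 = 361042.22133

$361042.22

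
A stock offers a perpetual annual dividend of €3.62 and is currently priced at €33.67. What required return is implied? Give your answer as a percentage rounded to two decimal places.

10.75%

P = C/r ⇒ r = C/P = €3.62/€33.67 = 0.107514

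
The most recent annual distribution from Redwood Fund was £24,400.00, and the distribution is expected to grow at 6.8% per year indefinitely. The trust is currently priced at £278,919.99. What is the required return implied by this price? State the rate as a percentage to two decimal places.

D₁ = £24,400.00 × 1.068 = £26,059.2000
P = D₁/(r − g) ⇒ r = D₁/P + g = £26,059.2000/£278,919.99 + 0.068 = 0.093429 + 0.068 = 0.161429

16.14%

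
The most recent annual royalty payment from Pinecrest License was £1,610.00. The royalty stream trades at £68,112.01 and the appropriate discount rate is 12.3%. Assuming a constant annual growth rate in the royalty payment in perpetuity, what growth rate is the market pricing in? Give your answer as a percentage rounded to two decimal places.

P = D₀(1+g)/(r−g) ⇒ P(r−g) = D₀(1+g) ⇒ g(P+D₀) = P·r − D₀
g = (P·r − D₀)/(P + D₀) = (£68,112.01×0.123 − £1,610.00) / (£68,112.01 + £1,610.00) = 0.097068

9.71%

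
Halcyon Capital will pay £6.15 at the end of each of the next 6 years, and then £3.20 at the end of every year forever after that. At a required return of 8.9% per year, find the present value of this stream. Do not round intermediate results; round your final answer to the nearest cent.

£49.23

PV of 6-year annuity: £6.15 × [1 − (1+0.089)^−6] / 0.089 = 27.67085
Perpetuity value at year 6: £3.20 / 0.089 = 35.95506
PV of perpetuity: 35.95506 / (1+0.089)^6 = 21.55722
Total PV = 27.67085 + 21.55722 = 49.22806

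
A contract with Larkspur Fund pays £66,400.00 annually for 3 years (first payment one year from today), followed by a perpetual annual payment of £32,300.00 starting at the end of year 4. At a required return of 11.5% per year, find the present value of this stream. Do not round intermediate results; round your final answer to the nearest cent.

PV of 3-year annuity: £66,400.00 × [1 − (1+0.115)^−3] / 0.115 = 160861.92725
Perpetuity value at year 3: £32,300.00 / 0.115 = 280869.56522
PV of perpetuity: 280869.56522 / (1+0.115)^3 = 202618.95904
Total PV = 160861.92725 + 202618.95904 = 363480.88629

£363480.89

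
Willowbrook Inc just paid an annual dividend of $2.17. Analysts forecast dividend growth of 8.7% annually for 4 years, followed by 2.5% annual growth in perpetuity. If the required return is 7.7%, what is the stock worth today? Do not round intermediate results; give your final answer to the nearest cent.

D_1 = 2.35879
D_2 = 2.56400
D_3 = 2.78707
D_4 = 3.02955
Terminal value at year 4: TV = D_4×(1+g_2)/(r−g_2) = 3.10529/0.052 = 59.71706
P_0 = D_1/(1+r)^1 + D_2/(1+r)^2 + D_3/(1+r)^3 + D_4/(1+r)^4 + TV/(1+r)^4
    = 2.19015 + 2.21048 + 2.23101 + 2.25172 + 44.38494 = 53.26830

$53.27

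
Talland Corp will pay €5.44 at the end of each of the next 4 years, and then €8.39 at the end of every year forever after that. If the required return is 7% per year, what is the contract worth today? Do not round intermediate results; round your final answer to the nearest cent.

€109.86

PV of 4-year annuity: €5.44 × [1 − (1+0.07)^−4] / 0.07 = 18.42643
Perpetuity value at year 4: €8.39 / 0.07 = 119.85714
PV of perpetuity: 119.85714 / (1+0.07)^4 = 91.43844
Total PV = 18.42643 + 91.43844 = 109.86487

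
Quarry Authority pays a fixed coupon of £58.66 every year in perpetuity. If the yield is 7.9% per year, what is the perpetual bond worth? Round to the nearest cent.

Level perpetuity: PV = C / r = £58.66 / 0.079 = £742.53

£742.53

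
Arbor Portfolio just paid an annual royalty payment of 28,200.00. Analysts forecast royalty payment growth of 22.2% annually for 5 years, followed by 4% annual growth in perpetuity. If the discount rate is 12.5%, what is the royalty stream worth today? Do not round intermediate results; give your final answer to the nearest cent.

703688.93

D_1 = 34460.40000
D_2 = 42110.60880
D_3 = 51459.16395
D_4 = 62883.09835
D_5 = 76843.14619
Terminal value at year 5: TV = D_5×(1+g_2)/(r−g_2) = 79916.87203/0.085 = 940198.49450
P_0 = D_1/(1+r)^1 + D_2/(1+r)^2 + D_3/(1+r)^3 + D_4/(1+r)^4 + D_5/(1+r)^5 + TV/(1+r)^5
    = 30631.46667 + 33272.57979 + 36141.41556 + 39257.60873 + 42642.48699 + 521743.37022 = 703688.92795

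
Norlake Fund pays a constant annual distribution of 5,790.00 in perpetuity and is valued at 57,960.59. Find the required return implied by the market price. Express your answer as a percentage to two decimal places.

9.99%

P = C/r ⇒ r = C/P = 5,790.00/57,960.59 = 0.099895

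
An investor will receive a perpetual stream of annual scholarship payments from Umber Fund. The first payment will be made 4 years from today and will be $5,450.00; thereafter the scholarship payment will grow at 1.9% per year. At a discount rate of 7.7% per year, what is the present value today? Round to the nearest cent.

$75217.93

Value at end of year 3: C₁ / (r − g) = $5,450.00 / (0.077 − 0.019) = $93,965.5172
Discount to today: PV = $93,965.5172 / (1 + 0.077)^3 = $93,965.5172 / 1.249244 = $75,217.93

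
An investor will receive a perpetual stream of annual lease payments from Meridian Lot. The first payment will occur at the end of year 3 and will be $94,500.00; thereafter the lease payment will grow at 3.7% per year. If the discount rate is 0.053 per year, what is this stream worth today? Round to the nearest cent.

$5326661.31

Value at end of year 2: C₁ / (r − g) = $94,500.00 / (0.053 − 0.037) = $5,906,250.0000
Discount to today: PV = $5,906,250.0000 / (1 + 0.053)^2 = $5,906,250.0000 / 1.108809 = $5,326,661.31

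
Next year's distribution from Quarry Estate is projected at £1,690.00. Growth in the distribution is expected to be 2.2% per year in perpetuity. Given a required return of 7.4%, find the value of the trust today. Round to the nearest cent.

Growing perpetuity: P = D₁ / (r − g) = £1,690.0000 / (0.074 − 0.022) = £32,500.00

£32500.00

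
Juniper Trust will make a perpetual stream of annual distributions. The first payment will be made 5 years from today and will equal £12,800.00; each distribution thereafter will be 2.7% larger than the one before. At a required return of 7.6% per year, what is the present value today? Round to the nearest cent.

£194878.89

Value at end of year 4: C₁ / (r − g) = £12,800.00 / (0.076 − 0.027) = £261,224.4898
Discount to today: PV = £261,224.4898 / (1 + 0.076)^4 = £261,224.4898 / 1.340445 = £194,878.89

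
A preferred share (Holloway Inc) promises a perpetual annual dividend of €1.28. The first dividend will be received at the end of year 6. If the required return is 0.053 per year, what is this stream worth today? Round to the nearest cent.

€18.65

Value at end of year 5: C / r = €1.28 / 0.053 = €24.1509
Discount to today: PV = €24.1509 / (1 + 0.053)^5 = €24.1509 / 1.294619 = €18.65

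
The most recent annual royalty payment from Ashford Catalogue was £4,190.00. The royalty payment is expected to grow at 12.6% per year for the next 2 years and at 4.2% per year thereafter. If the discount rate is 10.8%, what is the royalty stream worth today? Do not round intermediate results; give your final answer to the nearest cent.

D_1 = 4717.94000
D_2 = 5312.40044
Terminal value at year 2: TV = D_2×(1+g_2)/(r−g_2) = 5535.52126/0.066 = 83871.53422
P_0 = D_1/(1+r)^1 + D_2/(1+r)^2 + TV/(1+r)^2
    = 4258.06859 + 4327.24299 + 68317.98784 = 76903.29942

£76903.30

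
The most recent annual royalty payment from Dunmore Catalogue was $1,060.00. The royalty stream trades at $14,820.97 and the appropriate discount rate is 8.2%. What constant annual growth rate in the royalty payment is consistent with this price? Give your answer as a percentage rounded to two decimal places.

0.98%

P = D₀(1+g)/(r−g) ⇒ P(r−g) = D₀(1+g) ⇒ g(P+D₀) = P·r − D₀
g = (P·r − D₀)/(P + D₀) = ($14,820.97×0.082 − $1,060.00) / ($14,820.97 + $1,060.00) = 0.009780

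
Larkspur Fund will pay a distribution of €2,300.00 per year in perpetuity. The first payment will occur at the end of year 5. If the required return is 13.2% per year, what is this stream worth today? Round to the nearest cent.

Value at end of year 4: C / r = €2,300.00 / 0.132 = €17,424.2424
Discount to today: PV = €17,424.2424 / (1 + 0.132)^4 = €17,424.2424 / 1.642047 = €10,611.29

€10611.29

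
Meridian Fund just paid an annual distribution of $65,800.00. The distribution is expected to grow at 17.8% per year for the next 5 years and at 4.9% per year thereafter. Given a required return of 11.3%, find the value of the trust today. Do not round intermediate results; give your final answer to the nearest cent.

$1823756.63

D_1 = 77512.40000
D_2 = 91309.60720
D_3 = 107562.71728
D_4 = 126708.88096
D_5 = 149263.06177
Terminal value at year 5: TV = D_5×(1+g_2)/(r−g_2) = 156576.95179/0.064 = 2446514.87179
P_0 = D_1/(1+r)^1 + D_2/(1+r)^2 + D_3/(1+r)^3 + D_4/(1+r)^4 + D_5/(1+r)^5 + TV/(1+r)^5
    = 69642.76730 + 73709.95496 + 78014.66931 + 82570.78208 + 87392.97510 + 1432425.48251 = 1823756.63126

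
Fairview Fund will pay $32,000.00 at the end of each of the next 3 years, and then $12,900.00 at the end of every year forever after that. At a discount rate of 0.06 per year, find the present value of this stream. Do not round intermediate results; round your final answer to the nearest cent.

$266054.53

PV of 3-year annuity: $32,000.00 × [1 − (1+0.06)^−3] / 0.06 = 85536.38238
Perpetuity value at year 3: $12,900.00 / 0.06 = 215000.00000
PV of perpetuity: 215000.00000 / (1+0.06)^3 = 180518.14585
Total PV = 85536.38238 + 180518.14585 = 266054.52823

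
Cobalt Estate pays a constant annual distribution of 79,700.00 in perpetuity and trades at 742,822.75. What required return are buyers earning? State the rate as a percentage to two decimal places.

10.73%

P = C/r ⇒ r = C/P = 79,700.00/742,822.75 = 0.107293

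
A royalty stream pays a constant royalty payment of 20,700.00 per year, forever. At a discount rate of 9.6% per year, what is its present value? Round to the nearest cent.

215625.00

Level perpetuity: PV = C / r = 20,700.00 / 0.096 = 215,625.00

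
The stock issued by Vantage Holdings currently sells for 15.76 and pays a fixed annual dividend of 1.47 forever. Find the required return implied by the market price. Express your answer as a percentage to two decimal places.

P = C/r ⇒ r = C/P = 1.47/15.76 = 0.093274

9.33%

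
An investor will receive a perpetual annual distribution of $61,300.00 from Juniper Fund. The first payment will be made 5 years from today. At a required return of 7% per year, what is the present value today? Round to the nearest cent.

Value at end of year 4: C / r = $61,300.00 / 0.07 = $875,714.2857
Discount to today: PV = $875,714.2857 / (1 + 0.07)^4 = $875,714.2857 / 1.310796 = $668,078.24

$668078.24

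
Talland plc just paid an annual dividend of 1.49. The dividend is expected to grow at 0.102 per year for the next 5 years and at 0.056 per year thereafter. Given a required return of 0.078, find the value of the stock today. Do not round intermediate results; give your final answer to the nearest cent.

D_1 = 1.64198
D_2 = 1.80946
D_3 = 1.99403
D_4 = 2.19742
D_5 = 2.42155
Terminal value at year 5: TV = D_5×(1+g_2)/(r−g_2) = 2.55716/0.022 = 116.23461
P_0 = D_1/(1+r)^1 + D_2/(1+r)^2 + D_3/(1+r)^3 + D_4/(1+r)^4 + D_5/(1+r)^5 + TV/(1+r)^5
    = 1.52317 + 1.55708 + 1.59175 + 1.62719 + 1.66341 + 79.84389 = 87.80650

87.81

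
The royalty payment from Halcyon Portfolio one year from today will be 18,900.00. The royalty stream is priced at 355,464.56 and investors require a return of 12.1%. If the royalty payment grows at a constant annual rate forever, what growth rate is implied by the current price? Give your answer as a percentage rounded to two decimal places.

6.78%

P = D₁/(r−g) ⇒ g = r − D₁/P = 0.121 − 18,900.00/355,464.56 = 0.067830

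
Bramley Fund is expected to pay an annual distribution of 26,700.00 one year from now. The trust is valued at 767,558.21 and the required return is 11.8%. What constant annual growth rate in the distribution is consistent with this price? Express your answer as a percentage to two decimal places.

P = D₁/(r−g) ⇒ g = r − D₁/P = 0.118 − 26,700.00/767,558.21 = 0.083214

8.32%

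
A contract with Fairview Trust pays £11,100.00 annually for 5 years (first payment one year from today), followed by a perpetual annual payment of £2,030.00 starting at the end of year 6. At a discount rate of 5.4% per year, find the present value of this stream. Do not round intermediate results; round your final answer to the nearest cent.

£76430.51

PV of 5-year annuity: £11,100.00 × [1 − (1+0.054)^−5] / 0.054 = 47530.42253
Perpetuity value at year 5: £2,030.00 / 0.054 = 37592.59259
PV of perpetuity: 37592.59259 / (1+0.054)^5 = 28900.09190
Total PV = 47530.42253 + 28900.09190 = 76430.51443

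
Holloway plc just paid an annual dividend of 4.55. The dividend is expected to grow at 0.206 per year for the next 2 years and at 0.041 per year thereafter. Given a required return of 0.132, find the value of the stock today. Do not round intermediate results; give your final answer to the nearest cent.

69.09

D_1 = 5.48730
D_2 = 6.61768
Terminal value at year 2: TV = D_2×(1+g_2)/(r−g_2) = 6.88901/0.091 = 75.70339
P_0 = D_1/(1+r)^1 + D_2/(1+r)^2 + TV/(1+r)^2
    = 4.84744 + 5.16432 + 59.07755 = 69.08931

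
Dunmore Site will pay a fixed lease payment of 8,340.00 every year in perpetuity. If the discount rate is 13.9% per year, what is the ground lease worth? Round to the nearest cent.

60000.00

Level perpetuity: PV = C / r = 8,340.00 / 0.139 = 60,000.00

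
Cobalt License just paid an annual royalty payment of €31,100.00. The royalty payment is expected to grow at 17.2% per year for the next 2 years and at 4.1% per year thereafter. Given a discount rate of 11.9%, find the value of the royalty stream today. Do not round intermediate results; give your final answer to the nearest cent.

€522003.39

D_1 = 36449.20000
D_2 = 42718.46240
Terminal value at year 2: TV = D_2×(1+g_2)/(r−g_2) = 44469.91936/0.078 = 570127.17126
P_0 = D_1/(1+r)^1 + D_2/(1+r)^2 + TV/(1+r)^2
    = 32573.01162 + 34115.79054 + 455314.58915 = 522003.39131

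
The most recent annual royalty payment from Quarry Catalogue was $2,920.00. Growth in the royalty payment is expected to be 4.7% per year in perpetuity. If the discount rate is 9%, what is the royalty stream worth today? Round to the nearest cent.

$71098.60

D₁ = D₀ × (1 + g) = $2,920.00 × 1.047 = $3,057.2400
Growing perpetuity: P = D₁ / (r − g) = $3,057.2400 / (0.09 − 0.047) = $71,098.60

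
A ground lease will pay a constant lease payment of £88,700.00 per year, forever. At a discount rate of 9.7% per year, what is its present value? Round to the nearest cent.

£914432.99

Level perpetuity: PV = C / r = £88,700.00 / 0.097 = £914,432.99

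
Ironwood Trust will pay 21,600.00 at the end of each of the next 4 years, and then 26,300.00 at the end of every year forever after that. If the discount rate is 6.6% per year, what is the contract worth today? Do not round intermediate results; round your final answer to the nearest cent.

382420.14

PV of 4-year annuity: 21,600.00 × [1 − (1+0.066)^−4] / 0.066 = 73829.32100
Perpetuity value at year 4: 26,300.00 / 0.066 = 398484.84848
PV of perpetuity: 398484.84848 / (1+0.066)^4 = 308590.81411
Total PV = 73829.32100 + 308590.81411 = 382420.13512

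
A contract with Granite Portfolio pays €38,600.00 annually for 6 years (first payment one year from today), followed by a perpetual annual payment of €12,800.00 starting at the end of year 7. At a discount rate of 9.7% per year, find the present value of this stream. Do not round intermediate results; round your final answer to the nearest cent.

€245319.28

PV of 6-year annuity: €38,600.00 × [1 − (1+0.097)^−6] / 0.097 = 169601.39976
Perpetuity value at year 6: €12,800.00 / 0.097 = 131958.76289
PV of perpetuity: 131958.76289 / (1+0.097)^6 = 75717.88421
Total PV = 169601.39976 + 75717.88421 = 245319.28397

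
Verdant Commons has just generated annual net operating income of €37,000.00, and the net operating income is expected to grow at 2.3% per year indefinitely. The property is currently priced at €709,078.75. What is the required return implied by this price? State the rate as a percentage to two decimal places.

D₁ = €37,000.00 × 1.023 = €37,851.0000
P = D₁/(r − g) ⇒ r = D₁/P + g = €37,851.0000/€709,078.75 + 0.023 = 0.053381 + 0.023 = 0.076381

7.64%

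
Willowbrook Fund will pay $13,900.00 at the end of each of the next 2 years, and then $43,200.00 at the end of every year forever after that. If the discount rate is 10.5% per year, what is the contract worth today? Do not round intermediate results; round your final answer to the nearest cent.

$360916.50

PV of 2-year annuity: $13,900.00 × [1 − (1+0.105)^−2] / 0.105 = 23963.06382
Perpetuity value at year 2: $43,200.00 / 0.105 = 411428.57143
PV of perpetuity: 411428.57143 / (1+0.105)^2 = 336953.43783
Total PV = 23963.06382 + 336953.43783 = 360916.50165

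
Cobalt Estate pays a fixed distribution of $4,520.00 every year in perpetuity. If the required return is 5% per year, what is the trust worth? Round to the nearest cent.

$90400.00

Level perpetuity: PV = C / r = $4,520.00 / 0.05 = $90,400.00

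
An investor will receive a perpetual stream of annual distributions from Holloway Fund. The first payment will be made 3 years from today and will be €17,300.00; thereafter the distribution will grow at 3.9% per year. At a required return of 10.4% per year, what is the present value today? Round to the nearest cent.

Value at end of year 2: C₁ / (r − g) = €17,300.00 / (0.104 − 0.039) = €266,153.8462
Discount to today: PV = €266,153.8462 / (1 + 0.104)^2 = €266,153.8462 / 1.218816 = €218,370.82

€218370.82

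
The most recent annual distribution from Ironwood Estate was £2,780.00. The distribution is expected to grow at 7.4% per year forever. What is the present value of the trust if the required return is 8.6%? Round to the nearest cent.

D₁ = D₀ × (1 + g) = £2,780.00 × 1.074 = £2,985.7200
Growing perpetuity: P = D₁ / (r − g) = £2,985.7200 / (0.086 − 0.074) = £248,810.00

£248810.00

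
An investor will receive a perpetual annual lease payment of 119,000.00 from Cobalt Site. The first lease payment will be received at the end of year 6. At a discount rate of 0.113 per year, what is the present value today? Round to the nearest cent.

Value at end of year 5: C / r = 119,000.00 / 0.113 = 1,053,097.3451
Discount to today: PV = 1,053,097.3451 / (1 + 0.113)^5 = 1,053,097.3451 / 1.707953 = 616,584.63

616584.63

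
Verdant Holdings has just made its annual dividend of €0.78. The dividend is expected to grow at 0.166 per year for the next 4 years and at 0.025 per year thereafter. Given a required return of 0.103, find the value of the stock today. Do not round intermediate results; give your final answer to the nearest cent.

D_1 = 0.90948
D_2 = 1.06045
D_3 = 1.23649
D_4 = 1.44175
Terminal value at year 4: TV = D_4×(1+g_2)/(r−g_2) = 1.47779/0.078 = 18.94602
P_0 = D_1/(1+r)^1 + D_2/(1+r)^2 + D_3/(1+r)^3 + D_4/(1+r)^4 + TV/(1+r)^4
    = 0.82455 + 0.87165 + 0.92143 + 0.97406 + 12.80018 = 16.39187

€16.39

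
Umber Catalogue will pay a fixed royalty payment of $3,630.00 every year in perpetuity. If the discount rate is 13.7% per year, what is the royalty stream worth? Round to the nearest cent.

Level perpetuity: PV = C / r = $3,630.00 / 0.137 = $26,496.35

$26496.35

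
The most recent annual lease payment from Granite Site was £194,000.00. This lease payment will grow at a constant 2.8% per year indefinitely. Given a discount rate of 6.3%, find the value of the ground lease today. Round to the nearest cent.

D₁ = D₀ × (1 + g) = £194,000.00 × 1.028 = £199,432.0000
Growing perpetuity: P = D₁ / (r − g) = £199,432.0000 / (0.063 − 0.028) = £5,698,057.14

£5698057.14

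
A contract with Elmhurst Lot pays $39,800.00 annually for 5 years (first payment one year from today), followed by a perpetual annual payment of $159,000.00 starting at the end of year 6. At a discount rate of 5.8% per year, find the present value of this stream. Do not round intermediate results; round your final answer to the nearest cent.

PV of 5-year annuity: $39,800.00 × [1 − (1+0.058)^−5] / 0.058 = 168568.19397
Perpetuity value at year 5: $159,000.00 / 0.058 = 2741379.31034
PV of perpetuity: 2741379.31034 / (1+0.058)^5 = 2067953.61083
Total PV = 168568.19397 + 2067953.61083 = 2236521.80480

$2236521.80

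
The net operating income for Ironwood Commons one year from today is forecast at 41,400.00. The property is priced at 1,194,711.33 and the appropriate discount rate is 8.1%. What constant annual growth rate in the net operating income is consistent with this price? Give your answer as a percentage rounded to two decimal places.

P = D₁/(r−g) ⇒ g = r − D₁/P = 0.081 − 41,400.00/1,194,711.33 = 0.046347

4.63%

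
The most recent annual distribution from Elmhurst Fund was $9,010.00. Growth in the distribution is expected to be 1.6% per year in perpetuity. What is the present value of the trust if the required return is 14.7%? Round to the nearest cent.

D₁ = D₀ × (1 + g) = $9,010.00 × 1.016 = $9,154.1600
Growing perpetuity: P = D₁ / (r − g) = $9,154.1600 / (0.147 − 0.016) = $69,879.08

$69879.08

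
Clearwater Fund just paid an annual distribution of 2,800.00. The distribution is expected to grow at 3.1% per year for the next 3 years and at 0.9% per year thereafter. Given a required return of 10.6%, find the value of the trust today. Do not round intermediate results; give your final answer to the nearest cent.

30904.66

D_1 = 2886.80000
D_2 = 2976.29080
D_3 = 3068.55581
Terminal value at year 3: TV = D_3×(1+g_2)/(r−g_2) = 3096.17282/0.097 = 31919.30739
P_0 = D_1/(1+r)^1 + D_2/(1+r)^2 + D_3/(1+r)^3 + TV/(1+r)^3
    = 2610.12658 + 2433.12885 + 2268.13367 + 23593.26677 = 30904.65587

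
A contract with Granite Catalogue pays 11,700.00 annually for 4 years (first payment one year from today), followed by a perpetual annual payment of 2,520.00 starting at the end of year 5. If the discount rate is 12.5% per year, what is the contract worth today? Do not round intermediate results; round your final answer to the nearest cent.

47751.77

PV of 4-year annuity: 11,700.00 × [1 − (1+0.125)^−4] / 0.125 = 35165.98080
Perpetuity value at year 4: 2,520.00 / 0.125 = 20160.00000
PV of perpetuity: 20160.00000 / (1+0.125)^4 = 12585.78875
Total PV = 35165.98080 + 12585.78875 = 47751.76955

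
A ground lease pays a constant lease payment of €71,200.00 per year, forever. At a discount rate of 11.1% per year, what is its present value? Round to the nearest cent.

€641441.44

Level perpetuity: PV = C / r = €71,200.00 / 0.111 = €641,441.44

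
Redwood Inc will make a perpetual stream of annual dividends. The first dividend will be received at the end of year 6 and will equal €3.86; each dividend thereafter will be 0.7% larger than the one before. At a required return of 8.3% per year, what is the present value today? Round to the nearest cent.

€34.09

Value at end of year 5: C₁ / (r − g) = €3.86 / (0.083 − 0.007) = €50.7895
Discount to today: PV = €50.7895 / (1 + 0.083)^5 = €50.7895 / 1.489849 = €34.09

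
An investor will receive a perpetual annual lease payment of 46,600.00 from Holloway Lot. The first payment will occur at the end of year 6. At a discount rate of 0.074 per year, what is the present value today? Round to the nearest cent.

440689.59

Value at end of year 5: C / r = 46,600.00 / 0.074 = 629,729.7297
Discount to today: PV = 629,729.7297 / (1 + 0.074)^5 = 629,729.7297 / 1.428964 = 440,689.59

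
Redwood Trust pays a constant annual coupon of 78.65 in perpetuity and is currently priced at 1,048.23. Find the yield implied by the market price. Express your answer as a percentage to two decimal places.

7.50%

P = C/r ⇒ r = C/P = 78.65/1,048.23 = 0.075031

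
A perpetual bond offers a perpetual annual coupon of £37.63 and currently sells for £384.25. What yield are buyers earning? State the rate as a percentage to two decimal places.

9.79%

P = C/r ⇒ r = C/P = £37.63/£384.25 = 0.097931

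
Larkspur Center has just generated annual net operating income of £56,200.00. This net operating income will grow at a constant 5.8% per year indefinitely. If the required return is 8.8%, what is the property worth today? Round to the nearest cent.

£1981986.67

D₁ = D₀ × (1 + g) = £56,200.00 × 1.058 = £59,459.6000
Growing perpetuity: P = D₁ / (r − g) = £59,459.6000 / (0.088 − 0.058) = £1,981,986.67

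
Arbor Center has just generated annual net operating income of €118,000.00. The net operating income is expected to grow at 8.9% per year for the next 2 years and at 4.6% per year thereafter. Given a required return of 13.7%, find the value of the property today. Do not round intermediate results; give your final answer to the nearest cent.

€1465514.22

D_1 = 128502.00000
D_2 = 139938.67800
Terminal value at year 2: TV = D_2×(1+g_2)/(r−g_2) = 146375.85719/0.091 = 1608525.90316
P_0 = D_1/(1+r)^1 + D_2/(1+r)^2 + TV/(1+r)^2
    = 113018.46966 + 108247.24139 + 1244248.51088 = 1465514.22193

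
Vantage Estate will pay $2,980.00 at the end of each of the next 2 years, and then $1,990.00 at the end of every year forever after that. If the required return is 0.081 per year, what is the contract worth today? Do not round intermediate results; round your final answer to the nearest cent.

PV of 2-year annuity: $2,980.00 × [1 − (1+0.081)^−2] / 0.081 = 5306.85176
Perpetuity value at year 2: $1,990.00 / 0.081 = 24567.90123
PV of perpetuity: 24567.90123 / (1+0.081)^2 = 21024.06399
Total PV = 5306.85176 + 21024.06399 = 26330.91575

$26330.92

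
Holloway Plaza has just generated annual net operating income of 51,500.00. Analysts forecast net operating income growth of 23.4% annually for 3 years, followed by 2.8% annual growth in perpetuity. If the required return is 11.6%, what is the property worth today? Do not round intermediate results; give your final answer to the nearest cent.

D_1 = 63551.00000
D_2 = 78421.93400
D_3 = 96772.66656
Terminal value at year 3: TV = D_3×(1+g_2)/(r−g_2) = 99482.30122/0.088 = 1130480.69568
P_0 = D_1/(1+r)^1 + D_2/(1+r)^2 + D_3/(1+r)^3 + TV/(1+r)^3
    = 56945.34050 + 62966.44281 + 69624.18497 + 813337.06993 = 1002873.03821

1002873.04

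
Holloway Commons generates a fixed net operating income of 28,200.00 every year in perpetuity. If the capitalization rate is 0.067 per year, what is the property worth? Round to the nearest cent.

420895.52

Level perpetuity: PV = C / r = 28,200.00 / 0.067 = 420,895.52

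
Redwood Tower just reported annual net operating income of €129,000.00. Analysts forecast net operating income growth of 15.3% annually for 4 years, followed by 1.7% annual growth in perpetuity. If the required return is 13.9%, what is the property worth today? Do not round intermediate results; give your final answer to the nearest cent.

€1661258.08

D_1 = 148737.00000
D_2 = 171493.76100
D_3 = 197732.30643
D_4 = 227985.34932
Terminal value at year 4: TV = D_4×(1+g_2)/(r−g_2) = 231861.10026/0.122 = 1900500.82177
P_0 = D_1/(1+r)^1 + D_2/(1+r)^2 + D_3/(1+r)^3 + D_4/(1+r)^4 + TV/(1+r)^4
    = 130585.60140 + 132190.69220 + 133815.51195 + 135460.30314 + 1129205.96963 = 1661258.07833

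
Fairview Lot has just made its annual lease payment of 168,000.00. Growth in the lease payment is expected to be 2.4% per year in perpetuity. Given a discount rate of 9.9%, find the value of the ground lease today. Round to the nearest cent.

D₁ = D₀ × (1 + g) = 168,000.00 × 1.024 = 172,032.0000
Growing perpetuity: P = D₁ / (r − g) = 172,032.0000 / (0.099 − 0.024) = 2,293,760.00

2293760.00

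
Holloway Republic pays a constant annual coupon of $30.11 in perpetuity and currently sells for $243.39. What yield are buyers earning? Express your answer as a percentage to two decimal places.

12.37%

P = C/r ⇒ r = C/P = $30.11/$243.39 = 0.123711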